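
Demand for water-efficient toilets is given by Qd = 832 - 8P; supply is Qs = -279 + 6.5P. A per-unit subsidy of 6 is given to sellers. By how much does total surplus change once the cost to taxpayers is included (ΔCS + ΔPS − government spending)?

Pre-subsidy: 832 - 8P = -279 + 6.5P gives P* = 2222/29, Q* = 6352/29.
With the subsidy, sellers receive Ps = Pb + 6 for each unit, where Pb is the price buyers pay.
Supply in terms of Pb becomes Qs = -279 + 6.5(Pb + 6) = -240 + 6.5Pb. Setting this equal to demand: 832 - 8Pb = -240 + 6.5Pb, so Pb = 2144/29.
Sellers receive Ps = 2144/29 + 6 = 2318/29; Q' = 832 − 8·(2144/29) = 6976/29.
ΔCS = ½(6352/29 + 6976/29)(2222/29 − 2144/29) = 519792/841; ΔPS = ½(6352/29 + 6976/29)(2318/29 − 2222/29) = 639744/841.
Government spending = 6 × 6976/29 = 41856/29.
Net change = 519792/841 + 639744/841 − 41856/29 = -1872/29. The loss equals the DWL triangle ½·6·624/29.

Net change in total surplus = -1872/29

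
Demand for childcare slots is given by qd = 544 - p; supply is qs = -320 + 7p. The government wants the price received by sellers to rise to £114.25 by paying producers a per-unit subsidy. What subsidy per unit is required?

At a seller price of 114.25, quantity supplied is -320 + 7·114.25 = 479.75.
Buyers absorb 479.75 only when they pay pb with 544 − 1·pb = 479.75, i.e. pb = 64.25.
s = ps − pb = 114.25 − 64.25 = 50.

Required subsidy s = £50 per unit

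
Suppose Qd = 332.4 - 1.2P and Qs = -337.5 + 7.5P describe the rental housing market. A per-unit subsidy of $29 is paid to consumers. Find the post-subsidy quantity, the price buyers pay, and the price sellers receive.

Pre-subsidy: 332.4 - 1.2P = -337.5 + 7.5P gives P* = 77, Q* = 240.
With the rebate, buyers effectively pay Pb = Ps − 29, where Ps is the price sellers receive.
Demand in terms of Ps becomes Qd = 332.4 − 1.2(Ps − 29) = 367.2 - 1.2Ps. Setting this equal to supply: 367.2 - 1.2Ps = -337.5 + 7.5Ps, so Ps = 81.
Buyers pay Pb = 81 − 29 = 52; Q' = -337.5 + 7.5·81 = 270.

Q' = 270; buyers pay $52; sellers receive $81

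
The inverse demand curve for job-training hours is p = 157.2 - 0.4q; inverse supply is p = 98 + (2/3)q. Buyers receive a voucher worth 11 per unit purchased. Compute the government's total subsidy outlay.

Government cost = 723.9375

Pre-subsidy: 157.2 - 0.4q = 98 + (2/3)q gives q* = 55.5 and p* = 135.
With the rebate, buyers effectively pay pb = ps − 11, where ps is the price sellers receive.
On the curves, pb = 157.2 - 0.4q and ps = 98 + (2/3)q; the wedge ps − pb = 11 gives 98 + (2/3)q − (157.2 - 0.4q) = 11, so q' = 65.8125.
Then pb = 157.2 − 0.4·65.8125 = 130.875 and ps = 98 + (2/3)·65.8125 = 141.875.
Government outlay = subsidy × quantity = 11 × 65.8125 = 723.9375.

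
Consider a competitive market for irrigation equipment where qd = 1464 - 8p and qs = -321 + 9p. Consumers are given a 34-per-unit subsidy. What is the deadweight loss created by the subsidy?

Pre-subsidy: 1464 - 8p = -321 + 9p gives p* = 105, q* = 624.
With the rebate, buyers effectively pay pb = ps − 34, where ps is the price sellers receive.
Demand in terms of ps becomes qd = 1464 − 8(ps − 34) = 1736 - 8ps. Setting this equal to supply: 1736 - 8ps = -321 + 9ps, so ps = 121.
Buyers pay pb = 121 − 34 = 87; q' = -321 + 9·121 = 768.
The subsidy expands output by 768 − 624 = 144 past the efficient level; on those units the gap between marginal cost and willingness to pay runs from 0 up to 34.
DWL = ½ × 34 × 144 = 2448.

Deadweight loss = 2448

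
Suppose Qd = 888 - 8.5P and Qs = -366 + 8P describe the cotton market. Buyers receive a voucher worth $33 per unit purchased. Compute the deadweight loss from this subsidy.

Pre-subsidy: 888 - 8.5P = -366 + 8P gives P* = 76, Q* = 242.
With the rebate, buyers effectively pay Pb = Ps − 33, where Ps is the price sellers receive.
Demand in terms of Ps becomes Qd = 888 − 8.5(Ps − 33) = 1168.5 - 8.5Ps. Setting this equal to supply: 1168.5 - 8.5Ps = -366 + 8Ps, so Ps = 93.
Buyers pay Pb = 93 − 33 = 60; Q' = -366 + 8·93 = 378.
The subsidy expands output by 378 − 242 = 136 past the efficient level; on those units the gap between marginal cost and willingness to pay runs from 0 up to 33.
DWL = ½ × 33 × 136 = 2244.

Deadweight loss = $2244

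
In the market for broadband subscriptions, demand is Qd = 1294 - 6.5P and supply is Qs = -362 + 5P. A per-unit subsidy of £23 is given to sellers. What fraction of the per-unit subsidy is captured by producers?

Pre-subsidy: 1294 - 6.5P = -362 + 5P gives P* = 144, Q* = 358.
With the subsidy, sellers receive Ps = Pb + 23 for each unit, where Pb is the price buyers pay.
Supply in terms of Pb becomes Qs = -362 + 5(Pb + 23) = -247 + 5Pb. Setting this equal to demand: 1294 - 6.5Pb = -247 + 5Pb, so Pb = 134.
Sellers receive Ps = 134 + 23 = 157; Q' = 1294 − 6.5·134 = 423.
Buyers' price falls by P* − Pb = 144 − 134 = 10; sellers' price rises by Ps − P* = 157 − 144 = 13.
So producers capture 13/23 = 13/23 of each unit of subsidy.

Producer share = 13/23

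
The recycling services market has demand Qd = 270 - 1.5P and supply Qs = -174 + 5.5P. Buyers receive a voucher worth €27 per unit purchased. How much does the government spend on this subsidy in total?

Pre-subsidy: 270 - 1.5P = -174 + 5.5P gives P* = 444/7, Q* = 1224/7.
With the rebate, buyers effectively pay Pb = Ps − 27, where Ps is the price sellers receive.
Demand in terms of Ps becomes Qd = 270 − 1.5(Ps − 27) = 310.5 - 1.5Ps. Setting this equal to supply: 310.5 - 1.5Ps = -174 + 5.5Ps, so Ps = 969/14.
Buyers pay Pb = 969/14 − 27 = 591/14; Q' = -174 + 5.5·(969/14) = 5787/28.
Government outlay = subsidy × quantity = 27 × 5787/28 = 156249/28.

Government cost = 156249/28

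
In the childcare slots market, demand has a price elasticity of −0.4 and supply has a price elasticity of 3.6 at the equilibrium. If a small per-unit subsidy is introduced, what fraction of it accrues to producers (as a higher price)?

For a small subsidy around the equilibrium, the benefit split depends on the relative slopes, which at a point are proportional to the elasticities.
Buyer share = εs/(εs + |εd|) = 3.6/(3.6 + 0.4) = 0.9; seller share = |εd|/(εs + |εd|) = 0.1.
So producers capture 0.1 of the subsidy.

Producer share = 0.1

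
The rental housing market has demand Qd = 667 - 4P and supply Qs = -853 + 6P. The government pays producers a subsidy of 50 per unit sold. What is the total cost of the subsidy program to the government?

Pre-subsidy: 667 - 4P = -853 + 6P gives P* = 152, Q* = 59.
With the subsidy, sellers receive Ps = Pb + 50 for each unit, where Pb is the price buyers pay.
Supply in terms of Pb becomes Qs = -853 + 6(Pb + 50) = -553 + 6Pb. Setting this equal to demand: 667 - 4Pb = -553 + 6Pb, so Pb = 122.
Sellers receive Ps = 122 + 50 = 172; Q' = 667 − 4·122 = 179.
Government outlay = subsidy × quantity = 50 × 179 = 8950.

Government cost = 8950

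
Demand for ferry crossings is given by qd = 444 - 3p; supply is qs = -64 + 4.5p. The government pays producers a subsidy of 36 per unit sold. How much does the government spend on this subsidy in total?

Pre-subsidy: 444 - 3p = -64 + 4.5p gives p* = 1016/15, q* = 240.8.
With the subsidy, sellers receive ps = pb + 36 for each unit, where pb is the price buyers pay.
Supply in terms of pb becomes qs = -64 + 4.5(pb + 36) = 98 + 4.5pb. Setting this equal to demand: 444 - 3pb = 98 + 4.5pb, so pb = 692/15.
Sellers receive ps = 692/15 + 36 = 1232/15; q' = 444 − 3·(692/15) = 305.6.
Government outlay = subsidy × quantity = 36 × 305.6 = 11001.6.

Government cost = 11001.6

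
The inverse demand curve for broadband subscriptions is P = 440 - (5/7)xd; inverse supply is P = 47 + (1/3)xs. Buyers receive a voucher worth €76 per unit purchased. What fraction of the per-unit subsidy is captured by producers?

Pre-subsidy: 440 - (5/7)x = 47 + (1/3)x gives x* = 8253/22 and P* = 3785/22.
With the rebate, buyers effectively pay Pb = Ps − 76, where Ps is the price sellers receive.
On the curves, Pb = 440 - (5/7)x and Ps = 47 + (1/3)x; the wedge Ps − Pb = 76 gives 47 + (1/3)x − (440 - (5/7)x) = 76, so x' = 9849/22.
Then Pb = 440 − (5/7)·(9849/22) = 2645/22 and Ps = 47 + (1/3)·(9849/22) = 4317/22.
Buyers' price falls by P* − Pb = 3785/22 − 2645/22 = 570/11; sellers' price rises by Ps − P* = 4317/22 − 3785/22 = 266/11.
So producers capture (266/11)/76 = 7/22 of each unit of subsidy.

Producer share = 7/22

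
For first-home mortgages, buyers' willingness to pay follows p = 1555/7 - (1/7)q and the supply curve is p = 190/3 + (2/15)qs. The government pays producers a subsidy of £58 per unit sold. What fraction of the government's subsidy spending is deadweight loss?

DWL / government spending = 21/157

Pre-subsidy: 1555/7 - (1/7)q = 190/3 + (2/15)q gives q* = 575 and p* = 140.
With the subsidy, sellers receive ps = pb + 58 for each unit, where pb is the price buyers pay.
On the curves, pb = 1555/7 - (1/7)q and ps = 190/3 + (2/15)q; the wedge ps − pb = 58 gives 190/3 + (2/15)q − (1555/7 - (1/7)q) = 58, so q' = 785.
Then pb = 1555/7 − (1/7)·785 = 110 and ps = 190/3 + (2/15)·785 = 168.
ΔCS = ½(575 + 785)(140 − 110) = 20400; ΔPS = ½(575 + 785)(168 − 140) = 19040.
Government spending = 58 × 785 = 45530.
DWL = ½ × 58 × (785 − 575) = 6090; fraction = 6090 / 45530 = 21/157.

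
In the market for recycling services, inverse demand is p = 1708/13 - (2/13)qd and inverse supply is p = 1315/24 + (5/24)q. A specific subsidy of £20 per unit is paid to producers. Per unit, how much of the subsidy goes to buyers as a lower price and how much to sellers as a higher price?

Buyers gain 960/113 per unit; sellers gain 1300/113 per unit

Pre-subsidy: 1708/13 - (2/13)q = 1315/24 + (5/24)q gives q* = 23897/113 and p* = 11170/113.
With the subsidy, sellers receive ps = pb + 20 for each unit, where pb is the price buyers pay.
On the curves, pb = 1708/13 - (2/13)q and ps = 1315/24 + (5/24)q; the wedge ps − pb = 20 gives 1315/24 + (5/24)q − (1708/13 - (2/13)q) = 20, so q' = 30137/113.
Then pb = 1708/13 − (2/13)·(30137/113) = 10210/113 and ps = 1315/24 + (5/24)·(30137/113) = 12470/113.
Buyers' price falls by p* − pb = 11170/113 − 10210/113 = 960/113; sellers' price rises by ps − p* = 12470/113 − 11170/113 = 1300/113.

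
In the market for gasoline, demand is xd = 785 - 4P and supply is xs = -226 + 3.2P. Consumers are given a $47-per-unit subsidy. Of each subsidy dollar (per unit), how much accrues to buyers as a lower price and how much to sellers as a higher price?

Pre-subsidy: 785 - 4P = -226 + 3.2P gives P* = 1685/12, x* = 670/3.
With the rebate, buyers effectively pay Pb = Ps − 47, where Ps is the price sellers receive.
Demand in terms of Ps becomes xd = 785 − 4(Ps − 47) = 973 - 4Ps. Setting this equal to supply: 973 - 4Ps = -226 + 3.2Ps, so Ps = 5995/36.
Buyers pay Pb = 5995/36 − 47 = 4303/36; x' = -226 + 3.2·(5995/36) = 2762/9.
Buyers' price falls by P* − Pb = 1685/12 − 4303/36 = 188/9; sellers' price rises by Ps − P* = 5995/36 − 1685/12 = 235/9.

Buyers gain 188/9 per unit; sellers gain 235/9 per unit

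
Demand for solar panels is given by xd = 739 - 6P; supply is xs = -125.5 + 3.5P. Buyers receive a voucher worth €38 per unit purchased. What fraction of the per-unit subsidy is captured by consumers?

Consumer share = 7/19

Pre-subsidy: 739 - 6P = -125.5 + 3.5P gives P* = 91, x* = 193.
With the rebate, buyers effectively pay Pb = Ps − 38, where Ps is the price sellers receive.
Demand in terms of Ps becomes xd = 739 − 6(Ps − 38) = 967 - 6Ps. Setting this equal to supply: 967 - 6Ps = -125.5 + 3.5Ps, so Ps = 115.
Buyers pay Pb = 115 − 38 = 77; x' = -125.5 + 3.5·115 = 277.
Buyers' price falls by P* − Pb = 91 − 77 = 14; sellers' price rises by Ps − P* = 115 − 91 = 24.
So consumers capture 14/38 = 7/19 of each unit of subsidy.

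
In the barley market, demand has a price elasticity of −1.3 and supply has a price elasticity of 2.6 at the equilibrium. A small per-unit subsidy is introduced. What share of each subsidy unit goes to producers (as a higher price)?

Producer share = 1/3

For a small subsidy around the equilibrium, the benefit split depends on the relative slopes, which at a point are proportional to the elasticities.
Buyer share = εs/(εs + |εd|) = 2.6/(2.6 + 1.3) = 2/3; seller share = |εd|/(εs + |εd|) = 1/3.
So producers capture 1/3 of the subsidy.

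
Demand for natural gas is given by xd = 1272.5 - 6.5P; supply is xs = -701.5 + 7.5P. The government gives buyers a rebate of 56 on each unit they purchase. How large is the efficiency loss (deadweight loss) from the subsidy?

Deadweight loss = 5460

Pre-subsidy: 1272.5 - 6.5P = -701.5 + 7.5P gives P* = 141, x* = 356.
With the rebate, buyers effectively pay Pb = Ps − 56, where Ps is the price sellers receive.
Demand in terms of Ps becomes xd = 1272.5 − 6.5(Ps − 56) = 1636.5 - 6.5Ps. Setting this equal to supply: 1636.5 - 6.5Ps = -701.5 + 7.5Ps, so Ps = 167.
Buyers pay Pb = 167 − 56 = 111; x' = -701.5 + 7.5·167 = 551.
The subsidy expands output by 551 − 356 = 195 past the efficient level; on those units the gap between marginal cost and willingness to pay runs from 0 up to 56.
DWL = ½ × 56 × 195 = 5460.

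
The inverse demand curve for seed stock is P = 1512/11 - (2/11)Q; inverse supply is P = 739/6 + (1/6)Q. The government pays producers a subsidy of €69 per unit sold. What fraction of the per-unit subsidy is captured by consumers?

Consumer share = 12/23

Pre-subsidy: 1512/11 - (2/11)Q = 739/6 + (1/6)Q gives Q* = 41 and P* = 130.
With the subsidy, sellers receive Ps = Pb + 69 for each unit, where Pb is the price buyers pay.
On the curves, Pb = 1512/11 - (2/11)Q and Ps = 739/6 + (1/6)Q; the wedge Ps − Pb = 69 gives 739/6 + (1/6)Q − (1512/11 - (2/11)Q) = 69, so Q' = 239.
Then Pb = 1512/11 − (2/11)·239 = 94 and Ps = 739/6 + (1/6)·239 = 163.
Buyers' price falls by P* − Pb = 130 − 94 = 36; sellers' price rises by Ps − P* = 163 − 130 = 33.
So consumers capture 36/69 = 12/23 of each unit of subsidy.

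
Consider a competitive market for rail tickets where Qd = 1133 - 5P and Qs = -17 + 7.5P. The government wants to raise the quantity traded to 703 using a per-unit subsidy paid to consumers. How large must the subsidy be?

Required subsidy s = 10 per unit

At Q = 703, invert demand for the buyer price: Pb = (1133 − 703)/5 = 86; invert supply for the seller price: Ps = (703 − (-17))/7.5 = 96.
The subsidy must fill the gap: s = Ps − Pb = 96 − 86 = 10.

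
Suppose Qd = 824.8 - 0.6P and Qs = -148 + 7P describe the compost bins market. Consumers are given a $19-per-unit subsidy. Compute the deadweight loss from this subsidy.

Pre-subsidy: 824.8 - 0.6P = -148 + 7P gives P* = 128, Q* = 748.
With the rebate, buyers effectively pay Pb = Ps − 19, where Ps is the price sellers receive.
Demand in terms of Ps becomes Qd = 824.8 − 0.6(Ps − 19) = 836.2 - 0.6Ps. Setting this equal to supply: 836.2 - 0.6Ps = -148 + 7Ps, so Ps = 129.5.
Buyers pay Pb = 129.5 − 19 = 110.5; Q' = -148 + 7·129.5 = 758.5.
The subsidy expands output by 758.5 − 748 = 10.5 past the efficient level; on those units the gap between marginal cost and willingness to pay runs from 0 up to 19.
DWL = ½ × 19 × 10.5 = 99.75.

Deadweight loss = $99.75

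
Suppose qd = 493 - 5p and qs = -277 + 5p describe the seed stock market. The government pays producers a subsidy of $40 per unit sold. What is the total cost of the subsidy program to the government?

Pre-subsidy: 493 - 5p = -277 + 5p gives p* = 77, q* = 108.
With the subsidy, sellers receive ps = pb + 40 for each unit, where pb is the price buyers pay.
Supply in terms of pb becomes qs = -277 + 5(pb + 40) = -77 + 5pb. Setting this equal to demand: 493 - 5pb = -77 + 5pb, so pb = 57.
Sellers receive ps = 57 + 40 = 97; q' = 493 − 5·57 = 208.
Government outlay = subsidy × quantity = 40 × 208 = 8320.

Government cost = $8320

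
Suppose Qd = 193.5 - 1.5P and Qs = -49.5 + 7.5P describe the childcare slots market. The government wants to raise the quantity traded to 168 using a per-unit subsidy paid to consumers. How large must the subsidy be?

At Q = 168, invert demand for the buyer price: Pb = (193.5 − 168)/1.5 = 17; invert supply for the seller price: Ps = (168 − (-49.5))/7.5 = 29.
The subsidy must fill the gap: s = Ps − Pb = 29 − 17 = 12.

Required subsidy s = 12 per unit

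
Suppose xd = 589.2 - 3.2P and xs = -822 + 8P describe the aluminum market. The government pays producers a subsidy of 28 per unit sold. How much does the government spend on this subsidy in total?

Government cost = 7000

Pre-subsidy: 589.2 - 3.2P = -822 + 8P gives P* = 126, x* = 186.
With the subsidy, sellers receive Ps = Pb + 28 for each unit, where Pb is the price buyers pay.
Supply in terms of Pb becomes xs = -822 + 8(Pb + 28) = -598 + 8Pb. Setting this equal to demand: 589.2 - 3.2Pb = -598 + 8Pb, so Pb = 106.
Sellers receive Ps = 106 + 28 = 134; x' = 589.2 − 3.2·106 = 250.
Government outlay = subsidy × quantity = 28 × 250 = 7000.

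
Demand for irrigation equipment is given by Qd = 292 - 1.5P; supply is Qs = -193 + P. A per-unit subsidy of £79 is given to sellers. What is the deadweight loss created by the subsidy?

Pre-subsidy: 292 - 1.5P = -193 + P gives P* = 194, Q* = 1.
With the subsidy, sellers receive Ps = Pb + 79 for each unit, where Pb is the price buyers pay.
Supply in terms of Pb becomes Qs = -193 + 1(Pb + 79) = -114 + Pb. Setting this equal to demand: 292 - 1.5Pb = -114 + Pb, so Pb = 162.4.
Sellers receive Ps = 162.4 + 79 = 241.4; Q' = 292 − 1.5·162.4 = 48.4.
The subsidy expands output by 48.4 − 1 = 47.4 past the efficient level; on those units the gap between marginal cost and willingness to pay runs from 0 up to 79.
DWL = ½ × 79 × 47.4 = 1872.3.

Deadweight loss = £1872.3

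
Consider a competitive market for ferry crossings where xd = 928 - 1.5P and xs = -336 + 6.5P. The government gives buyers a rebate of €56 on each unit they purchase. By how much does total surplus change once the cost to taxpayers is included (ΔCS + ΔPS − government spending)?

Pre-subsidy: 928 - 1.5P = -336 + 6.5P gives P* = 158, x* = 691.
With the rebate, buyers effectively pay Pb = Ps − 56, where Ps is the price sellers receive.
Demand in terms of Ps becomes xd = 928 − 1.5(Ps − 56) = 1012 - 1.5Ps. Setting this equal to supply: 1012 - 1.5Ps = -336 + 6.5Ps, so Ps = 168.5.
Buyers pay Pb = 168.5 − 56 = 112.5; x' = -336 + 6.5·168.5 = 759.25.
ΔCS = ½(691 + 759.25)(158 − 112.5) = 32993.1875; ΔPS = ½(691 + 759.25)(168.5 − 158) = 7613.8125.
Government spending = 56 × 759.25 = 42518.
Net change = 32993.1875 + 7613.8125 − 42518 = -1911. The loss equals the DWL triangle ½·56·68.25.

Net change in total surplus = -€1911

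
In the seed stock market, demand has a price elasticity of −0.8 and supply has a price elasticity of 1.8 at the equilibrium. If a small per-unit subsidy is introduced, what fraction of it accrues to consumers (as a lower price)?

Consumer share = 9/13

For a small subsidy around the equilibrium, the benefit split depends on the relative slopes, which at a point are proportional to the elasticities.
Buyer share = εs/(εs + |εd|) = 1.8/(1.8 + 0.8) = 9/13; seller share = |εd|/(εs + |εd|) = 4/13.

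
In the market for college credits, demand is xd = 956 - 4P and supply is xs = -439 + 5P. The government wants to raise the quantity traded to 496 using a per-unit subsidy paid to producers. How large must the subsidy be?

At x = 496, invert demand for the buyer price: Pb = (956 − 496)/4 = 115; invert supply for the seller price: Ps = (496 − (-439))/5 = 187.
The subsidy must fill the gap: s = Ps − Pb = 187 − 115 = 72.

Required subsidy s = 72 per unit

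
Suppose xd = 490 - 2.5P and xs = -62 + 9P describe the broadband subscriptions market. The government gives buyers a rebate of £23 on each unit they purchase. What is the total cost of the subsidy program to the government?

Government cost = £9545

Pre-subsidy: 490 - 2.5P = -62 + 9P gives P* = 48, x* = 370.
With the rebate, buyers effectively pay Pb = Ps − 23, where Ps is the price sellers receive.
Demand in terms of Ps becomes xd = 490 − 2.5(Ps − 23) = 547.5 - 2.5Ps. Setting this equal to supply: 547.5 - 2.5Ps = -62 + 9Ps, so Ps = 53.
Buyers pay Pb = 53 − 23 = 30; x' = -62 + 9·53 = 415.
Government outlay = subsidy × quantity = 23 × 415 = 9545.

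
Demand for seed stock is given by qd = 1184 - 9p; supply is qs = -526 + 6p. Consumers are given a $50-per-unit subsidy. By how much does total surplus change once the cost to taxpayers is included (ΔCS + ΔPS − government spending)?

Net change in total surplus = -$4500

Pre-subsidy: 1184 - 9p = -526 + 6p gives p* = 114, q* = 158.
With the rebate, buyers effectively pay pb = ps − 50, where ps is the price sellers receive.
Demand in terms of ps becomes qd = 1184 − 9(ps − 50) = 1634 - 9ps. Setting this equal to supply: 1634 - 9ps = -526 + 6ps, so ps = 144.
Buyers pay pb = 144 − 50 = 94; q' = -526 + 6·144 = 338.
ΔCS = ½(158 + 338)(114 − 94) = 4960; ΔPS = ½(158 + 338)(144 − 114) = 7440.
Government spending = 50 × 338 = 16900.
Net change = 4960 + 7440 − 16900 = -4500. The loss equals the DWL triangle ½·50·180.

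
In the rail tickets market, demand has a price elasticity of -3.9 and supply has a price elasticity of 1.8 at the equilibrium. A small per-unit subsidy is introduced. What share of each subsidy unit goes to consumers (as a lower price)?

Consumer share = 6/19

For a small subsidy around the equilibrium, the benefit split depends on the relative slopes, which at a point are proportional to the elasticities.
Buyer share = εs/(εs + |εd|) = 1.8/(1.8 + 3.9) = 6/19; seller share = |εd|/(εs + |εd|) = 13/19.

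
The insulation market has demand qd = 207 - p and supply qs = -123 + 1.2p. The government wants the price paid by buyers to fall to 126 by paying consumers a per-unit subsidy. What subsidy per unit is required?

At a buyer price of 126, quantity demanded is 207 − 1·126 = 81.
Sellers supply 81 only when they receive ps with -123 + 1.2·ps = 81, i.e. ps = 170.
s = ps − pb = 170 − 126 = 44.

Required subsidy s = 44 per unit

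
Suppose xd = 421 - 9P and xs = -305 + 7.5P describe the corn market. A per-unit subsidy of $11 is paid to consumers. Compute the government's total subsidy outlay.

Government cost = $770

Pre-subsidy: 421 - 9P = -305 + 7.5P gives P* = 44, x* = 25.
With the rebate, buyers effectively pay Pb = Ps − 11, where Ps is the price sellers receive.
Demand in terms of Ps becomes xd = 421 − 9(Ps − 11) = 520 - 9Ps. Setting this equal to supply: 520 - 9Ps = -305 + 7.5Ps, so Ps = 50.
Buyers pay Pb = 50 − 11 = 39; x' = -305 + 7.5·50 = 70.
Government outlay = subsidy × quantity = 11 × 70 = 770.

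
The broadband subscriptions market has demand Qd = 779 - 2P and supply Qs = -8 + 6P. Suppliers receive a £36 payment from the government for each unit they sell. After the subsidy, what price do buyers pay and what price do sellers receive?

Pre-subsidy: 779 - 2P = -8 + 6P gives P* = 98.375, Q* = 582.25.
With the subsidy, sellers receive Ps = Pb + 36 for each unit, where Pb is the price buyers pay.
Supply in terms of Pb becomes Qs = -8 + 6(Pb + 36) = 208 + 6Pb. Setting this equal to demand: 779 - 2Pb = 208 + 6Pb, so Pb = 71.375.
Sellers receive Ps = 71.375 + 36 = 107.375; Q' = 779 − 2·71.375 = 636.25.

Buyers pay £71.375; sellers receive £107.375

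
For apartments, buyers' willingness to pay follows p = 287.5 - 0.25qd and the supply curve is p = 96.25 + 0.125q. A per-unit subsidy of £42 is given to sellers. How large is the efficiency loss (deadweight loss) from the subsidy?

Pre-subsidy: 287.5 - 0.25q = 96.25 + 0.125q gives q* = 510 and p* = 160.
With the subsidy, sellers receive ps = pb + 42 for each unit, where pb is the price buyers pay.
On the curves, pb = 287.5 - 0.25q and ps = 96.25 + 0.125q; the wedge ps − pb = 42 gives 96.25 + 0.125q − (287.5 - 0.25q) = 42, so q' = 622.
Then pb = 287.5 − 0.25·622 = 132 and ps = 96.25 + 0.125·622 = 174.
The subsidy expands output by 622 − 510 = 112 past the efficient level; on those units the gap between marginal cost and willingness to pay runs from 0 up to 42.
DWL = ½ × 42 × 112 = 2352.

Deadweight loss = £2352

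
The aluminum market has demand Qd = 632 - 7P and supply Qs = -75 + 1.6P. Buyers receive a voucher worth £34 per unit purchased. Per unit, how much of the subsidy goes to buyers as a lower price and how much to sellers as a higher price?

Buyers gain 272/43 per unit; sellers gain 1190/43 per unit

Pre-subsidy: 632 - 7P = -75 + 1.6P gives P* = 3535/43, Q* = 2431/43.
With the rebate, buyers effectively pay Pb = Ps − 34, where Ps is the price sellers receive.
Demand in terms of Ps becomes Qd = 632 − 7(Ps − 34) = 870 - 7Ps. Setting this equal to supply: 870 - 7Ps = -75 + 1.6Ps, so Ps = 4725/43.
Buyers pay Pb = 4725/43 − 34 = 3263/43; Q' = -75 + 1.6·(4725/43) = 4335/43.
Buyers' price falls by P* − Pb = 3535/43 − 3263/43 = 272/43; sellers' price rises by Ps − P* = 4725/43 − 3535/43 = 1190/43.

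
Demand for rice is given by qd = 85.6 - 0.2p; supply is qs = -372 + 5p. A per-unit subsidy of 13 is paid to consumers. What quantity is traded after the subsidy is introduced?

Pre-subsidy: 85.6 - 0.2p = -372 + 5p gives p* = 88, q* = 68.
With the rebate, buyers effectively pay pb = ps − 13, where ps is the price sellers receive.
Demand in terms of ps becomes qd = 85.6 − 0.2(ps − 13) = 88.2 - 0.2ps. Setting this equal to supply: 88.2 - 0.2ps = -372 + 5ps, so ps = 88.5.
Buyers pay pb = 88.5 − 13 = 75.5; q' = -372 + 5·88.5 = 70.5.

q' = 70.5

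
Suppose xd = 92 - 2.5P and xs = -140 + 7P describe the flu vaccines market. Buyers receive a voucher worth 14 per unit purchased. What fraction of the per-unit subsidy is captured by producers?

Producer share = 5/19

Pre-subsidy: 92 - 2.5P = -140 + 7P gives P* = 464/19, x* = 588/19.
With the rebate, buyers effectively pay Pb = Ps − 14, where Ps is the price sellers receive.
Demand in terms of Ps becomes xd = 92 − 2.5(Ps − 14) = 127 - 2.5Ps. Setting this equal to supply: 127 - 2.5Ps = -140 + 7Ps, so Ps = 534/19.
Buyers pay Pb = 534/19 − 14 = 268/19; x' = -140 + 7·(534/19) = 1078/19.
Buyers' price falls by P* − Pb = 464/19 − 268/19 = 196/19; sellers' price rises by Ps − P* = 534/19 − 464/19 = 70/19.
So producers capture (70/19)/14 = 5/19 of each unit of subsidy.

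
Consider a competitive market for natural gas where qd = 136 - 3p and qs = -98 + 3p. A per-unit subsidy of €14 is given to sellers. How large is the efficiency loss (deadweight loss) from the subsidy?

Pre-subsidy: 136 - 3p = -98 + 3p gives p* = 39, q* = 19.
With the subsidy, sellers receive ps = pb + 14 for each unit, where pb is the price buyers pay.
Supply in terms of pb becomes qs = -98 + 3(pb + 14) = -56 + 3pb. Setting this equal to demand: 136 - 3pb = -56 + 3pb, so pb = 32.
Sellers receive ps = 32 + 14 = 46; q' = 136 − 3·32 = 40.
The subsidy expands output by 40 − 19 = 21 past the efficient level; on those units the gap between marginal cost and willingness to pay runs from 0 up to 14.
DWL = ½ × 14 × 21 = 147.

Deadweight loss = €147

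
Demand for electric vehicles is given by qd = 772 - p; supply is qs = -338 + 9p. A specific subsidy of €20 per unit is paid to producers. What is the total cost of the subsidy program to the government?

Government cost = €13580

Pre-subsidy: 772 - p = -338 + 9p gives p* = 111, q* = 661.
With the subsidy, sellers receive ps = pb + 20 for each unit, where pb is the price buyers pay.
Supply in terms of pb becomes qs = -338 + 9(pb + 20) = -158 + 9pb. Setting this equal to demand: 772 - pb = -158 + 9pb, so pb = 93.
Sellers receive ps = 93 + 20 = 113; q' = 772 − 1·93 = 679.
Government outlay = subsidy × quantity = 20 × 679 = 13580.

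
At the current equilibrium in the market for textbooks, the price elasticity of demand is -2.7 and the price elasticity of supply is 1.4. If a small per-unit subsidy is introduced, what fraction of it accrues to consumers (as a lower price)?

For a small subsidy around the equilibrium, the benefit split depends on the relative slopes, which at a point are proportional to the elasticities.
Buyer share = εs/(εs + |εd|) = 1.4/(1.4 + 2.7) = 14/41; seller share = |εd|/(εs + |εd|) = 27/41.

Consumer share = 14/41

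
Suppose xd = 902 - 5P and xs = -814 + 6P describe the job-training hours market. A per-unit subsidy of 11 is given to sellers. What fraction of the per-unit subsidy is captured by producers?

Producer share = 5/11

Pre-subsidy: 902 - 5P = -814 + 6P gives P* = 156, x* = 122.
With the subsidy, sellers receive Ps = Pb + 11 for each unit, where Pb is the price buyers pay.
Supply in terms of Pb becomes xs = -814 + 6(Pb + 11) = -748 + 6Pb. Setting this equal to demand: 902 - 5Pb = -748 + 6Pb, so Pb = 150.
Sellers receive Ps = 150 + 11 = 161; x' = 902 − 5·150 = 152.
Buyers' price falls by P* − Pb = 156 − 150 = 6; sellers' price rises by Ps − P* = 161 − 156 = 5.
So producers capture 5/11 = 5/11 of each unit of subsidy.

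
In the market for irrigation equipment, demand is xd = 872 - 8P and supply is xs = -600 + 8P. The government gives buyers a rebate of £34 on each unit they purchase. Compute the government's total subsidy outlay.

Pre-subsidy: 872 - 8P = -600 + 8P gives P* = 92, x* = 136.
With the rebate, buyers effectively pay Pb = Ps − 34, where Ps is the price sellers receive.
Demand in terms of Ps becomes xd = 872 − 8(Ps − 34) = 1144 - 8Ps. Setting this equal to supply: 1144 - 8Ps = -600 + 8Ps, so Ps = 109.
Buyers pay Pb = 109 − 34 = 75; x' = -600 + 8·109 = 272.
Government outlay = subsidy × quantity = 34 × 272 = 9248.

Government cost = £9248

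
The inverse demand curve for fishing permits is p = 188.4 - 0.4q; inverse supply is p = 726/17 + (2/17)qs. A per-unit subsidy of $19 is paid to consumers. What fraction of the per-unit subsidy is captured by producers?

Pre-subsidy: 188.4 - 0.4q = 726/17 + (2/17)q gives q* = 3096/11 and p* = 834/11.
With the rebate, buyers effectively pay pb = ps − 19, where ps is the price sellers receive.
On the curves, pb = 188.4 - 0.4q and ps = 726/17 + (2/17)q; the wedge ps − pb = 19 gives 726/17 + (2/17)q − (188.4 - 0.4q) = 19, so q' = 13999/44.
Then pb = 188.4 − 0.4·(13999/44) = 1345/22 and ps = 726/17 + (2/17)·(13999/44) = 1763/22.
Buyers' price falls by p* − pb = 834/11 − 1345/22 = 323/22; sellers' price rises by ps − p* = 1763/22 − 834/11 = 95/22.
So producers capture (95/22)/19 = 5/22 of each unit of subsidy.

Producer share = 5/22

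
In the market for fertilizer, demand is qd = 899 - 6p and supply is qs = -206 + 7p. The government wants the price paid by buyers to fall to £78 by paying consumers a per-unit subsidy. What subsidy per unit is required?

Required subsidy s = £13 per unit

At a buyer price of 78, quantity demanded is 899 − 6·78 = 431.
Sellers supply 431 only when they receive ps with -206 + 7·ps = 431, i.e. ps = 91.
s = ps − pb = 91 − 78 = 13.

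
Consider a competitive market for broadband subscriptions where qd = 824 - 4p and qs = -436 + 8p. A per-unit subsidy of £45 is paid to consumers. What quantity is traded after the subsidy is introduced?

Pre-subsidy: 824 - 4p = -436 + 8p gives p* = 105, q* = 404.
With the rebate, buyers effectively pay pb = ps − 45, where ps is the price sellers receive.
Demand in terms of ps becomes qd = 824 − 4(ps − 45) = 1004 - 4ps. Setting this equal to supply: 1004 - 4ps = -436 + 8ps, so ps = 120.
Buyers pay pb = 120 − 45 = 75; q' = -436 + 8·120 = 524.

q' = 524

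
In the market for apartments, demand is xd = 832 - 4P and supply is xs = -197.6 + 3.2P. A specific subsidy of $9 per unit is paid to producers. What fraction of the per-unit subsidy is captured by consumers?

Pre-subsidy: 832 - 4P = -197.6 + 3.2P gives P* = 143, x* = 260.
With the subsidy, sellers receive Ps = Pb + 9 for each unit, where Pb is the price buyers pay.
Supply in terms of Pb becomes xs = -197.6 + 3.2(Pb + 9) = -168.8 + 3.2Pb. Setting this equal to demand: 832 - 4Pb = -168.8 + 3.2Pb, so Pb = 139.
Sellers receive Ps = 139 + 9 = 148; x' = 832 − 4·139 = 276.
Buyers' price falls by P* − Pb = 143 − 139 = 4; sellers' price rises by Ps − P* = 148 − 143 = 5.
So consumers capture 4/9 = 4/9 of each unit of subsidy.

Consumer share = 4/9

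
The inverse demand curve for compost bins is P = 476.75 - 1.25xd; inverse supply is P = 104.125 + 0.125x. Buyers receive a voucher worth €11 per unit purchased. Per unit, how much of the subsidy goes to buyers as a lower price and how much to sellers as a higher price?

Pre-subsidy: 476.75 - 1.25x = 104.125 + 0.125x gives x* = 271 and P* = 138.
With the rebate, buyers effectively pay Pb = Ps − 11, where Ps is the price sellers receive.
On the curves, Pb = 476.75 - 1.25x and Ps = 104.125 + 0.125x; the wedge Ps − Pb = 11 gives 104.125 + 0.125x − (476.75 - 1.25x) = 11, so x' = 279.
Then Pb = 476.75 − 1.25·279 = 128 and Ps = 104.125 + 0.125·279 = 139.
Buyers' price falls by P* − Pb = 138 − 128 = 10; sellers' price rises by Ps − P* = 139 − 138 = 1.

Buyers gain €10 per unit; sellers gain €1 per unit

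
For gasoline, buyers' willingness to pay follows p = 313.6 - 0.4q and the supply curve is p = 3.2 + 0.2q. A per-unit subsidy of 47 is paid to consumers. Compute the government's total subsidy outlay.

Pre-subsidy: 313.6 - 0.4q = 3.2 + 0.2q gives q* = 1552/3 and p* = 320/3.
With the rebate, buyers effectively pay pb = ps − 47, where ps is the price sellers receive.
On the curves, pb = 313.6 - 0.4q and ps = 3.2 + 0.2q; the wedge ps − pb = 47 gives 3.2 + 0.2q − (313.6 - 0.4q) = 47, so q' = 1787/3.
Then pb = 313.6 − 0.4·(1787/3) = 226/3 and ps = 3.2 + 0.2·(1787/3) = 367/3.
Government outlay = subsidy × quantity = 47 × 1787/3 = 83989/3.

Government cost = 83989/3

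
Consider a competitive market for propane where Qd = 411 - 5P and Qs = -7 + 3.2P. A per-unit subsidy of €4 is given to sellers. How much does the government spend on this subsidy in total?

Government cost = 26884/41

Pre-subsidy: 411 - 5P = -7 + 3.2P gives P* = 2090/41, Q* = 6401/41.
With the subsidy, sellers receive Ps = Pb + 4 for each unit, where Pb is the price buyers pay.
Supply in terms of Pb becomes Qs = -7 + 3.2(Pb + 4) = 5.8 + 3.2Pb. Setting this equal to demand: 411 - 5Pb = 5.8 + 3.2Pb, so Pb = 2026/41.
Sellers receive Ps = 2026/41 + 4 = 2190/41; Q' = 411 − 5·(2026/41) = 6721/41.
Government outlay = subsidy × quantity = 4 × 6721/41 = 26884/41.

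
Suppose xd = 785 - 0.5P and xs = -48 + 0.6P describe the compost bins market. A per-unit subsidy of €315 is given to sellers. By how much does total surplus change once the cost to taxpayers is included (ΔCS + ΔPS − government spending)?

Pre-subsidy: 785 - 0.5P = -48 + 0.6P gives P* = 8330/11, x* = 4470/11.
With the subsidy, sellers receive Ps = Pb + 315 for each unit, where Pb is the price buyers pay.
Supply in terms of Pb becomes xs = -48 + 0.6(Pb + 315) = 141 + 0.6Pb. Setting this equal to demand: 785 - 0.5Pb = 141 + 0.6Pb, so Pb = 6440/11.
Sellers receive Ps = 6440/11 + 315 = 9905/11; x' = 785 − 0.5·(6440/11) = 5415/11.
ΔCS = ½(4470/11 + 5415/11)(8330/11 − 6440/11) = 9341325/121; ΔPS = ½(4470/11 + 5415/11)(9905/11 − 8330/11) = 15568875/242.
Government spending = 315 × 5415/11 = 1705725/11.
Net change = 9341325/121 + 15568875/242 − 1705725/11 = -297675/22. The loss equals the DWL triangle ½·315·945/11.

Net change in total surplus = -297675/22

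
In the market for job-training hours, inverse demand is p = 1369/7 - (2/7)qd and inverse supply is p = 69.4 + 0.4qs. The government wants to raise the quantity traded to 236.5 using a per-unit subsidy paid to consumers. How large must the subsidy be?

At q = 236.5, from the demand curve buyers pay pb = 1369/7 − (2/7)·236.5 = 128; from the supply curve sellers need ps = 69.4 + 0.4·236.5 = 164.
The subsidy must fill the gap: s = ps − pb = 164 − 128 = 36.

Required subsidy s = 36 per unit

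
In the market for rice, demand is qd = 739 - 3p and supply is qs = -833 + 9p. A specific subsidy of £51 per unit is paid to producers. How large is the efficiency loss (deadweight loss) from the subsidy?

Pre-subsidy: 739 - 3p = -833 + 9p gives p* = 131, q* = 346.
With the subsidy, sellers receive ps = pb + 51 for each unit, where pb is the price buyers pay.
Supply in terms of pb becomes qs = -833 + 9(pb + 51) = -374 + 9pb. Setting this equal to demand: 739 - 3pb = -374 + 9pb, so pb = 92.75.
Sellers receive ps = 92.75 + 51 = 143.75; q' = 739 − 3·92.75 = 460.75.
The subsidy expands output by 460.75 − 346 = 114.75 past the efficient level; on those units the gap between marginal cost and willingness to pay runs from 0 up to 51.
DWL = ½ × 51 × 114.75 = 2926.125.

Deadweight loss = £2926.125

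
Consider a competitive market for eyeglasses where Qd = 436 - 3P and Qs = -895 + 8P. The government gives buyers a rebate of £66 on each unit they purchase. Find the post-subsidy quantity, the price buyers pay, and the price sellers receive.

Pre-subsidy: 436 - 3P = -895 + 8P gives P* = 121, Q* = 73.
With the rebate, buyers effectively pay Pb = Ps − 66, where Ps is the price sellers receive.
Demand in terms of Ps becomes Qd = 436 − 3(Ps − 66) = 634 - 3Ps. Setting this equal to supply: 634 - 3Ps = -895 + 8Ps, so Ps = 139.
Buyers pay Pb = 139 − 66 = 73; Q' = -895 + 8·139 = 217.

Q' = 217; buyers pay £73; sellers receive £139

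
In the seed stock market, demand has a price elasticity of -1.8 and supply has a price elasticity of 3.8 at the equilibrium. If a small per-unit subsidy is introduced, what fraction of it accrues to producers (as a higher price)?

For a small subsidy around the equilibrium, the benefit split depends on the relative slopes, which at a point are proportional to the elasticities.
Buyer share = εs/(εs + |εd|) = 3.8/(3.8 + 1.8) = 19/28; seller share = |εd|/(εs + |εd|) = 9/28.
So producers capture 9/28 of the subsidy.

Producer share = 9/28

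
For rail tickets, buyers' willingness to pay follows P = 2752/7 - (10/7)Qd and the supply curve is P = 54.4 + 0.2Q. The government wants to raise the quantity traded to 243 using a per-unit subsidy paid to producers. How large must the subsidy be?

Required subsidy s = 57 per unit

At Q = 243, from the demand curve buyers pay Pb = 2752/7 − (10/7)·243 = 46; from the supply curve sellers need Ps = 54.4 + 0.2·243 = 103.
The subsidy must fill the gap: s = Ps − Pb = 103 − 46 = 57.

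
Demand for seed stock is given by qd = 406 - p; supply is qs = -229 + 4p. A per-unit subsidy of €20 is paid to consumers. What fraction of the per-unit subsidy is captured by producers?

Producer share = 0.2

Pre-subsidy: 406 - p = -229 + 4p gives p* = 127, q* = 279.
With the rebate, buyers effectively pay pb = ps − 20, where ps is the price sellers receive.
Demand in terms of ps becomes qd = 406 − 1(ps − 20) = 426 - ps. Setting this equal to supply: 426 - ps = -229 + 4ps, so ps = 131.
Buyers pay pb = 131 − 20 = 111; q' = -229 + 4·131 = 295.
Buyers' price falls by p* − pb = 127 − 111 = 16; sellers' price rises by ps − p* = 131 − 127 = 4.
So producers capture 4/20 = 0.2 of each unit of subsidy.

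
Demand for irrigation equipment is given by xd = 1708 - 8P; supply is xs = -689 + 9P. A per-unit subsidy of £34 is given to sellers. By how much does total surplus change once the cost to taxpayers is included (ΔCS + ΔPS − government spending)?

Pre-subsidy: 1708 - 8P = -689 + 9P gives P* = 141, x* = 580.
With the subsidy, sellers receive Ps = Pb + 34 for each unit, where Pb is the price buyers pay.
Supply in terms of Pb becomes xs = -689 + 9(Pb + 34) = -383 + 9Pb. Setting this equal to demand: 1708 - 8Pb = -383 + 9Pb, so Pb = 123.
Sellers receive Ps = 123 + 34 = 157; x' = 1708 − 8·123 = 724.
ΔCS = ½(580 + 724)(141 − 123) = 11736; ΔPS = ½(580 + 724)(157 − 141) = 10432.
Government spending = 34 × 724 = 24616.
Net change = 11736 + 10432 − 24616 = -2448. The loss equals the DWL triangle ½·34·144.

Net change in total surplus = -£2448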